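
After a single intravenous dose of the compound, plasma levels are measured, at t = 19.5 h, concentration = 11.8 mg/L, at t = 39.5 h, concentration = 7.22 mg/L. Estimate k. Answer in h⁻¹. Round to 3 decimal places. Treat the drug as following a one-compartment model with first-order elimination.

k = ln(C₁/C₂) / (t₂ − t₁) = ln(11.8/7.22) / (39.5 − 19.5)
  = 0.4912 / 20.00 = 0.02456 h⁻¹

0.025 h⁻¹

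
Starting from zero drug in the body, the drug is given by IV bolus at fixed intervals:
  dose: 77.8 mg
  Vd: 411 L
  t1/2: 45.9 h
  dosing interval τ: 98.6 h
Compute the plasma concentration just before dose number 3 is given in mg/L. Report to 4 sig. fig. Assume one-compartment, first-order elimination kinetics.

C₀ per dose = Dose / Vd = 77.8 / 411 = 0.1893 mg/L
k = ln2 / t½ = 0.693147 / 45.9 = 0.01510 h⁻¹
Fraction remaining after one interval: r = e^(−kτ) = e^(−0.01510 × 98.6) = 0.2256
Before dose 3, 2 doses have been given (aged 1τ, 2τ).
C_trough = C₀ × (r + r²) = 0.1893 × (0.2256 + 0.05090) = 0.05234 mg/L

0.05234 mg/L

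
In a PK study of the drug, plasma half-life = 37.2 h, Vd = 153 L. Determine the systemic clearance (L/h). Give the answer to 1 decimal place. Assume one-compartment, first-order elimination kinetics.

2.9 L/h

k = ln2 / t½ = 0.693147 / 37.2 = 0.01863 h⁻¹
CL = k × Vd = 0.01863 × 153 = 2.850 L/h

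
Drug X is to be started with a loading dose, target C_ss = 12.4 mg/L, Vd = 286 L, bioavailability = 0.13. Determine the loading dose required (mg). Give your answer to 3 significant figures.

27300 mg

LD = Css × Vd / F = 12.4 × 286 / 0.13 = 27280 mg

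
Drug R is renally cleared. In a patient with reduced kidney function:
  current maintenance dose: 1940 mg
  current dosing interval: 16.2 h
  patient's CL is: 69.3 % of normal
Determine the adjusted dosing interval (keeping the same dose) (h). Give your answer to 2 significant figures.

To keep the same average steady-state level, dosing rate must scale with clearance.
CL ratio = 69.3 / 100 = 0.6930
New interval (same dose) = 16.2 / 0.6930 = 23.38 h

23 h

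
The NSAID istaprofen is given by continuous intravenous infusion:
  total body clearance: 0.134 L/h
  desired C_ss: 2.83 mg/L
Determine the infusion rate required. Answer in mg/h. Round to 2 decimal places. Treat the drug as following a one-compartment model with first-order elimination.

0.38 mg/h

At steady state, infusion rate R₀ = Css × CL = 2.83 × 0.1340 = 0.3792 mg/h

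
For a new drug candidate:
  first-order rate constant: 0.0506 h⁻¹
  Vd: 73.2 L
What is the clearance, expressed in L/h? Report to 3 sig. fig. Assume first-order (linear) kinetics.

CL = k × Vd = 0.0506 × 73.2 = 3.704 L/h

3.70 L/h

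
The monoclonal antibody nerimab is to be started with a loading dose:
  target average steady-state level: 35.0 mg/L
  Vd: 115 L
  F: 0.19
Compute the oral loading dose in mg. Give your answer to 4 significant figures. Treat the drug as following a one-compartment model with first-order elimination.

21180 mg

LD = Css × Vd / F = 35.0 × 115 / 0.19 = 21180 mg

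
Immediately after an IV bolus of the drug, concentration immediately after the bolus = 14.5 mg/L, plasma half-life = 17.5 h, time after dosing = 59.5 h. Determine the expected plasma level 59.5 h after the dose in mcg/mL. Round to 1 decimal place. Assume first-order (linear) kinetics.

1.4 mcg/mL

k = ln2 / t½ = 0.693147 / 17.5 = 0.03961 h⁻¹
C = C₀ · e^(−k·t) = 14.50 × e^(−0.03961 × 59.5)
  = 14.50 × 0.09472 = 1.373 mg/L
(1.373 mg/L = 1.373 mcg/mL)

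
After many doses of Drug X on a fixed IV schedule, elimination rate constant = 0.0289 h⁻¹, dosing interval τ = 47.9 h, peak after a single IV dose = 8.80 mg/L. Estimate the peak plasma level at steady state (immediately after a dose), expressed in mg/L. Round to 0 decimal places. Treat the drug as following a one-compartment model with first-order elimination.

12 mg/L

e^(−kτ) = e^(−0.02890 × 47.9) = 0.2505
Accumulation ratio R = 1 / (1 − e^(−kτ)) = 1 / (1 − 0.2505) = 1.334
Steady-state peak = C₀ × R = 8.80 × 1.334 = 11.74 mg/L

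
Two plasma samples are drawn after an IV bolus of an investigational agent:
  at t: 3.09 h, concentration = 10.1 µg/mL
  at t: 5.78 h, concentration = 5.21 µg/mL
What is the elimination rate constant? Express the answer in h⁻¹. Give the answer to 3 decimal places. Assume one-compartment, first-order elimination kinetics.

k = ln(C₁/C₂) / (t₂ − t₁) = ln(10.1/5.21) / (5.78 − 3.09)
  = 0.6620 / 2.690 = 0.2461 h⁻¹

0.246 h⁻¹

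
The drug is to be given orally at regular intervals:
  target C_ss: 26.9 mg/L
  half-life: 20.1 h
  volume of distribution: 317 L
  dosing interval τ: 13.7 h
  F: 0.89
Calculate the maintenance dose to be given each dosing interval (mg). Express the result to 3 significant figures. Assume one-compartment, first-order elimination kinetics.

4530 mg

k = ln2 / t½ = 0.693147 / 20.1 = 0.03448 h⁻¹
CL = k × Vd = 0.03448 × 317 = 10.93 L/h
At steady state, F × (Dose/τ) = Css × CL.
Dose = Css × CL × τ / F = 26.9 × 10.93 × 13.7 / 0.89 = 4526 mg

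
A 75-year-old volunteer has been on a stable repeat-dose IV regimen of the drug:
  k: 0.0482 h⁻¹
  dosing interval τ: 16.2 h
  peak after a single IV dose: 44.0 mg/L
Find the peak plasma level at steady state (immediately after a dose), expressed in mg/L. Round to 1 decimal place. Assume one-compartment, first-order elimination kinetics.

e^(−kτ) = e^(−0.04820 × 16.2) = 0.4580
Accumulation ratio R = 1 / (1 − e^(−kτ)) = 1 / (1 − 0.4580) = 1.845
Steady-state peak = C₀ × R = 44.0 × 1.845 = 81.18 mg/L

81.2 mg/L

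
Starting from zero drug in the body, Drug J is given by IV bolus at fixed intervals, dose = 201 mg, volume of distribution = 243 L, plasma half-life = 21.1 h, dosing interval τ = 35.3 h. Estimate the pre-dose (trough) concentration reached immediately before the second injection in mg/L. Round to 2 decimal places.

C₀ per dose = Dose / Vd = 201 / 243 = 0.8272 mg/L
k = ln2 / t½ = 0.693147 / 21.1 = 0.03285 h⁻¹
Fraction remaining after one interval: r = e^(−kτ) = e^(−0.03285 × 35.3) = 0.3136
Before dose 2, 1 dose has been given (aged 1τ).
C_trough = C₀ × r = 0.8272 × 0.3136 = 0.2594 mg/L

0.26 mg/L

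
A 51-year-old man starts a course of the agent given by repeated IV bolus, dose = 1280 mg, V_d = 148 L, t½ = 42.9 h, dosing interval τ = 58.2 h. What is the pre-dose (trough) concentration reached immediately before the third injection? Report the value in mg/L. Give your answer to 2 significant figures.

4.7 mg/L

C₀ per dose = Dose / Vd = 1280 / 148 = 8.649 mg/L
k = ln2 / t½ = 0.693147 / 42.9 = 0.01616 h⁻¹
Fraction remaining after one interval: r = e^(−kτ) = e^(−0.01616 × 58.2) = 0.3904
Before dose 3, 2 doses have been given (aged 1τ, 2τ).
C_trough = C₀ × (r + r²) = 8.649 × (0.3904 + 0.1524) = 4.695 mg/L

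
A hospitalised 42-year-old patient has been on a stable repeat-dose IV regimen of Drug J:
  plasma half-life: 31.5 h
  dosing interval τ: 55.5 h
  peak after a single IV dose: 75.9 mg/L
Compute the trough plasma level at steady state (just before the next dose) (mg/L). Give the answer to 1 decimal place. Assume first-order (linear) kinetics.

31.7 mg/L

k = ln2 / t½ = 0.693147 / 31.5 = 0.02200 h⁻¹
e^(−kτ) = e^(−0.02200 × 55.5) = 0.2949
Accumulation ratio R = 1 / (1 − e^(−kτ)) = 1 / (1 − 0.2949) = 1.418
Steady-state trough = C₀ × R × e^(−kτ) = 75.9 × 1.418 × 0.2949 = 31.74 mg/L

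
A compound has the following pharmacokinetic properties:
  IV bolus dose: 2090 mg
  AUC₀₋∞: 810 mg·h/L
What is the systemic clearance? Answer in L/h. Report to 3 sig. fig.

2.58 L/h

CL = Dose / AUC = 2090 / 810 = 2.580 L/h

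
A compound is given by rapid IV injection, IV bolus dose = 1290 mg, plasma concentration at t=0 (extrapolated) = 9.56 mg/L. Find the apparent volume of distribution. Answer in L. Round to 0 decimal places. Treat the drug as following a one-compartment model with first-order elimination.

135 L

Vd = Dose / C₀ = 1290 / 9.56 = 134.9 L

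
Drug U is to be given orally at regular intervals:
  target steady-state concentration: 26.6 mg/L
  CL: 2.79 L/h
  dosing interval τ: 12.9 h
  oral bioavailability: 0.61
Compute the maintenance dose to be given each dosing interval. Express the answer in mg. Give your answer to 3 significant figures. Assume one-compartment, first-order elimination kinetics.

1570 mg

At steady state, F × (Dose/τ) = Css × CL.
Dose = Css × CL × τ / F = 26.6 × 2.790 × 12.9 / 0.61 = 1569 mg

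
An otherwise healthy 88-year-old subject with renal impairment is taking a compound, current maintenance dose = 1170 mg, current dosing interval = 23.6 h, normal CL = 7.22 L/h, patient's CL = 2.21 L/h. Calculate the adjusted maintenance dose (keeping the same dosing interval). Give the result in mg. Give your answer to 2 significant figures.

To keep the same average steady-state level, dosing rate must scale with clearance.
CL ratio = 2.21 / 7.22 = 0.3061
New dose (same interval) = 1170 × 0.3061 = 358.1 mg

360 mg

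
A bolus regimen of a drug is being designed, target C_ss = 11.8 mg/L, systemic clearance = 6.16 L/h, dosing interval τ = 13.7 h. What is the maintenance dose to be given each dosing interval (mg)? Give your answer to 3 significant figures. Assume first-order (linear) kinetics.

At steady state, Dose/τ = Css × CL.
Dose = Css × CL × τ = 11.8 × 6.160 × 13.7 = 995.8 mg

996 mg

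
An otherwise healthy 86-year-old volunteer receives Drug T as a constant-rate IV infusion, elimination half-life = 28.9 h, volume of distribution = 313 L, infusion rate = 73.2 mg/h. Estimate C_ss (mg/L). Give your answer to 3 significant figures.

k = ln2 / t½ = 0.693147 / 28.9 = 0.02398 h⁻¹
CL = k × Vd = 0.02398 × 313 = 7.506 L/h
At steady state Css = R₀ / CL = 73.2 / 7.506 = 9.752 mg/L

9.75 mg/L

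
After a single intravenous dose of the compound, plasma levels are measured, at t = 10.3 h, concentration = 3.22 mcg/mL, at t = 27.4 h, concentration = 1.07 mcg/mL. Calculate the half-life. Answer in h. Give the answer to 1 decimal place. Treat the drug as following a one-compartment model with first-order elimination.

10.8 h

k = ln(C₁/C₂) / (t₂ − t₁) = ln(3.22/1.07) / (27.4 − 10.3)
  = 1.102 / 17.10 = 0.06444 h⁻¹
t½ = ln2 / k = 0.693147 / 0.06444 = 10.76 h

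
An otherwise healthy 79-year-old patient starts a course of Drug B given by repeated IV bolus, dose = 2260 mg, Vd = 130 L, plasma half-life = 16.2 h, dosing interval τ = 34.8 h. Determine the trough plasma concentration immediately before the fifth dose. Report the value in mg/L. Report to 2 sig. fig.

C₀ per dose = Dose / Vd = 2260 / 130 = 17.38 mg/L
k = ln2 / t½ = 0.693147 / 16.2 = 0.04279 h⁻¹
Fraction remaining after one interval: r = e^(−kτ) = e^(−0.04279 × 34.8) = 0.2256
Before dose 5, 4 doses have been given (aged 1τ, 2τ, 3τ, 4τ).
C_trough = C₀ × (r + r² + … + r^4) = C₀ × r(1−r^4)/(1−r)
        = 17.38 × 0.2256 × (1 − 0.002590) / (1 − 0.2256) = 5.050 mg/L

5.1 mg/L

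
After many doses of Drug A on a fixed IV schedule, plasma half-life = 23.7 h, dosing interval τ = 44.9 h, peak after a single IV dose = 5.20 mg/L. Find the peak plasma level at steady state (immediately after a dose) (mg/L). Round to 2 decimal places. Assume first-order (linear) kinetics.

7.11 mg/L

k = ln2 / t½ = 0.693147 / 23.7 = 0.02925 h⁻¹
e^(−kτ) = e^(−0.02925 × 44.9) = 0.2689
Accumulation ratio R = 1 / (1 − e^(−kτ)) = 1 / (1 − 0.2689) = 1.368
Steady-state peak = C₀ × R = 5.20 × 1.368 = 7.114 mg/L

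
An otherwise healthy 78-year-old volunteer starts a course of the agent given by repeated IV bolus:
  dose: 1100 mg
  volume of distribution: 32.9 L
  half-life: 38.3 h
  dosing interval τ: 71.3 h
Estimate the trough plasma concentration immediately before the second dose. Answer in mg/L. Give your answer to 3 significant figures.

C₀ per dose = Dose / Vd = 1100 / 32.9 = 33.43 mg/L
k = ln2 / t½ = 0.693147 / 38.3 = 0.01810 h⁻¹
Fraction remaining after one interval: r = e^(−kτ) = e^(−0.01810 × 71.3) = 0.2751
Before dose 2, 1 dose has been given (aged 1τ).
C_trough = C₀ × r = 33.43 × 0.2751 = 9.197 mg/L

9.20 mg/L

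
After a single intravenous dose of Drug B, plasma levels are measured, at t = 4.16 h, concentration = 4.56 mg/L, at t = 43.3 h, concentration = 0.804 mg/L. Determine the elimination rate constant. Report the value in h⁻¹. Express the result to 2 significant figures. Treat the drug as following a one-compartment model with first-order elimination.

0.044 h⁻¹

k = ln(C₁/C₂) / (t₂ − t₁) = ln(4.56/0.804) / (43.3 − 4.16)
  = 1.735 / 39.14 = 0.04433 h⁻¹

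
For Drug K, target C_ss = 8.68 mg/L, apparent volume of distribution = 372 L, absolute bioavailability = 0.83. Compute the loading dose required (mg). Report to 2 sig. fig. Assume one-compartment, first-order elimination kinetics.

3900 mg

LD = Css × Vd / F = 8.68 × 372 / 0.83 = 3890 mg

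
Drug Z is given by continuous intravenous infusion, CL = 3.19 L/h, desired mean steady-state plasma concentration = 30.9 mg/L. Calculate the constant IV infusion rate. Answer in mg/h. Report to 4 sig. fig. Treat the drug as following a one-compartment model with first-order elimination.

98.57 mg/h

At steady state, infusion rate R₀ = Css × CL = 30.9 × 3.190 = 98.57 mg/h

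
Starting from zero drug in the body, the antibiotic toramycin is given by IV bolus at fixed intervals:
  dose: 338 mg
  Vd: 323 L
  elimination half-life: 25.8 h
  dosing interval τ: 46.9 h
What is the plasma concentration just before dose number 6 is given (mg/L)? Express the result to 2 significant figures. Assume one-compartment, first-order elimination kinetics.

0.41 mg/L

C₀ per dose = Dose / Vd = 338 / 323 = 1.046 mg/L
k = ln2 / t½ = 0.693147 / 25.8 = 0.02687 h⁻¹
Fraction remaining after one interval: r = e^(−kτ) = e^(−0.02687 × 46.9) = 0.2836
Before dose 6, 5 doses have been given (aged 1τ, 2τ, 3τ, 4τ, 5τ).
C_trough = C₀ × (r + r² + … + r^5) = C₀ × r(1−r^5)/(1−r)
        = 1.046 × 0.2836 × (1 − 0.001835) / (1 − 0.2836) = 0.4133 mg/L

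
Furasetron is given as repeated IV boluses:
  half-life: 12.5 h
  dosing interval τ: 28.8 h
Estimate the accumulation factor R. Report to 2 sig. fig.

k = ln2 / t½ = 0.693147 / 12.5 = 0.05545 h⁻¹
e^(−kτ) = e^(−0.05545 × 28.8) = 0.2025
Accumulation ratio R = 1 / (1 − e^(−kτ)) = 1 / (1 − 0.2025) = 1.254

1.3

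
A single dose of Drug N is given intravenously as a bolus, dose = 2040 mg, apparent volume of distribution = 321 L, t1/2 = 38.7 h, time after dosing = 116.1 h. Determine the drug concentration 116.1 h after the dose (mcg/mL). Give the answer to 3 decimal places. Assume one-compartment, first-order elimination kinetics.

0.794 mcg/mL

C₀ = Dose / Vd = 2040 / 321 = 6.355 mg/L
k = ln2 / t½ = 0.693147 / 38.7 = 0.01791 h⁻¹
t / t½ = 116.1 / 38.7 = 3 half-lives
C = C₀ × (1/2)^3 = 6.355 × 0.1250 = 0.7944 mg/L
(0.7944 mg/L = 0.7944 mcg/mL)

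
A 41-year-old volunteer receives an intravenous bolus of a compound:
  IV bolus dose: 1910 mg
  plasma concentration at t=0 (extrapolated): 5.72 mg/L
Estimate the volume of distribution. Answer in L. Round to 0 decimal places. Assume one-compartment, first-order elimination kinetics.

334 L

Vd = Dose / C₀ = 1910 / 5.72 = 333.9 L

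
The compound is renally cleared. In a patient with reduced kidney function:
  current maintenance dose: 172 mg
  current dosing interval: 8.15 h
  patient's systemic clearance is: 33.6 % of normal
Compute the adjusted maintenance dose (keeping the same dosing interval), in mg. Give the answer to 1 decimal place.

To keep the same average steady-state level, dosing rate must scale with clearance.
CL ratio = 33.6 / 100 = 0.3360
New dose (same interval) = 172 × 0.3360 = 57.79 mg

57.8 mg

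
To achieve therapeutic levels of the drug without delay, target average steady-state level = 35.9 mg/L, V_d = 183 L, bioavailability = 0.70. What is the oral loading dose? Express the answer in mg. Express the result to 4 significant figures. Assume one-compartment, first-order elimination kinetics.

LD = Css × Vd / F = 35.9 × 183 / 0.70 = 9385 mg

9385 mg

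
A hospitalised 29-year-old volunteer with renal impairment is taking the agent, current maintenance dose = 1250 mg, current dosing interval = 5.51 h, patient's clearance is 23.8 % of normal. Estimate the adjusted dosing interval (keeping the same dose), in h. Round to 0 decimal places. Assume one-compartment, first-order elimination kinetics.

To keep the same average steady-state level, dosing rate must scale with clearance.
CL ratio = 23.8 / 100 = 0.2380
New interval (same dose) = 5.51 / 0.2380 = 23.15 h

23 h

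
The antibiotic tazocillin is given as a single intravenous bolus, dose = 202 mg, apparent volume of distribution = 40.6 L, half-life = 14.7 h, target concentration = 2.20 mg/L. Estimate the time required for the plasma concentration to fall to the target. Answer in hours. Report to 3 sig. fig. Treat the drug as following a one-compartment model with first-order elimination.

C₀ = Dose / Vd = 202.0 / 40.6 = 4.975 mg/L
k = ln2 / t½ = 0.693147 / 14.7 = 0.04715 h⁻¹
t = ln(C₀ / C) / k = ln(4.975 / 2.20) / 0.04715
  = ln(2.261) / 0.04715 = 0.8158 / 0.04715 = 17.30 h

17.3 h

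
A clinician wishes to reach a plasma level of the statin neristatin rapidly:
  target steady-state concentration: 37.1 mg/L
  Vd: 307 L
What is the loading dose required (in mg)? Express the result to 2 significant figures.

LD = Css × Vd = 37.1 × 307 = 11390 mg

11000 mg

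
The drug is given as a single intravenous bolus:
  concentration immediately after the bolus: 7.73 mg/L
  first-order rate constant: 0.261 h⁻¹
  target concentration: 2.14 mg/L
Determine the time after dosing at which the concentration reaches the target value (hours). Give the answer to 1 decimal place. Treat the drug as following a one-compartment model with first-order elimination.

4.9 h

t = ln(C₀ / C) / k = ln(7.730 / 2.14) / 0.2610
  = ln(3.612) / 0.2610 = 1.284 / 0.2610 = 4.920 h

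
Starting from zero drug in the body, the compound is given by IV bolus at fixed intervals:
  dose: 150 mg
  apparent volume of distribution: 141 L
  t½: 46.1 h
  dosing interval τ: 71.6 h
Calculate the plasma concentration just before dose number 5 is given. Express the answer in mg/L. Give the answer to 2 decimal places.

C₀ per dose = Dose / Vd = 150 / 141 = 1.064 mg/L
k = ln2 / t½ = 0.693147 / 46.1 = 0.01504 h⁻¹
Fraction remaining after one interval: r = e^(−kτ) = e^(−0.01504 × 71.6) = 0.3407
Before dose 5, 4 doses have been given (aged 1τ, 2τ, 3τ, 4τ).
C_trough = C₀ × (r + r² + … + r^4) = C₀ × r(1−r^4)/(1−r)
        = 1.064 × 0.3407 × (1 − 0.01347) / (1 − 0.3407) = 0.5424 mg/L

0.54 mg/L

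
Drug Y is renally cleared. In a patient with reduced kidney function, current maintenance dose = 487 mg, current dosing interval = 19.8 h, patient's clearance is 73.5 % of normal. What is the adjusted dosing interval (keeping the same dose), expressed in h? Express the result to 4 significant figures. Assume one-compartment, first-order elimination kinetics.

To keep the same average steady-state level, dosing rate must scale with clearance.
CL ratio = 73.5 / 100 = 0.7350
New interval (same dose) = 19.8 / 0.7350 = 26.94 h

26.94 h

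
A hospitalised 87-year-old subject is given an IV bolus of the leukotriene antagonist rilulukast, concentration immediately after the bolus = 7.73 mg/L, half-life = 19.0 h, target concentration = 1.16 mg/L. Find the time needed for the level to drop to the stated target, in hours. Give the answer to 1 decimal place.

52.0 h

k = ln2 / t½ = 0.693147 / 19.0 = 0.03648 h⁻¹
t = ln(C₀ / C) / k = ln(7.730 / 1.16) / 0.03648
  = ln(6.664) / 0.03648 = 1.897 / 0.03648 = 52.00 h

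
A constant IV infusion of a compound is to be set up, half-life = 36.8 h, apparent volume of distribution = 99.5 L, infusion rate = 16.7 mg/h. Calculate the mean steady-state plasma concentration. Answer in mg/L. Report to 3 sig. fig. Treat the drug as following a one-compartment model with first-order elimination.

k = ln2 / t½ = 0.693147 / 36.8 = 0.01884 h⁻¹
CL = k × Vd = 0.01884 × 99.5 = 1.875 L/h
At steady state Css = R₀ / CL = 16.7 / 1.875 = 8.907 mg/L

8.91 mg/L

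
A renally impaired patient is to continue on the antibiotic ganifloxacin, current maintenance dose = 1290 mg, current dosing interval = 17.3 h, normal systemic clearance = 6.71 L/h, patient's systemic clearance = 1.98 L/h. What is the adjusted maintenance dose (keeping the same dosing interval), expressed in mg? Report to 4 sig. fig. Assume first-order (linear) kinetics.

To keep the same average steady-state level, dosing rate must scale with clearance.
CL ratio = 1.98 / 6.71 = 0.2951
New dose (same interval) = 1290 × 0.2951 = 380.7 mg

380.7 mg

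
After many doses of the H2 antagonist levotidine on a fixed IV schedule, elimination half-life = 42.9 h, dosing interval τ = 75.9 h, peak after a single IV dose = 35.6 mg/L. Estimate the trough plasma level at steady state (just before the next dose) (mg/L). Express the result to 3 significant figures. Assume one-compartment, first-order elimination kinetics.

k = ln2 / t½ = 0.693147 / 42.9 = 0.01616 h⁻¹
e^(−kτ) = e^(−0.01616 × 75.9) = 0.2933
Accumulation ratio R = 1 / (1 − e^(−kτ)) = 1 / (1 − 0.2933) = 1.415
Steady-state trough = C₀ × R × e^(−kτ) = 35.6 × 1.415 × 0.2933 = 14.77 mg/L

14.8 mg/L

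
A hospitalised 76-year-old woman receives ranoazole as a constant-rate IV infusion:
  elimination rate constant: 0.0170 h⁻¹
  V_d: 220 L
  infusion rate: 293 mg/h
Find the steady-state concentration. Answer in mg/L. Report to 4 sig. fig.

78.34 mg/L

CL = k × Vd = 0.01700 × 220 = 3.740 L/h
At steady state Css = R₀ / CL = 293 / 3.740 = 78.34 mg/L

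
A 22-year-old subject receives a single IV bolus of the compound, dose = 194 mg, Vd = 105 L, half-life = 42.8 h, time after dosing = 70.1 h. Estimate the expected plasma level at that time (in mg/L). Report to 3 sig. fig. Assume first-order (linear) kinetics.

C₀ = Dose / Vd = 194.0 / 105 = 1.848 mg/L
k = ln2 / t½ = 0.693147 / 42.8 = 0.01620 h⁻¹
C = C₀ · e^(−k·t) = 1.848 × e^(−0.01620 × 70.1)
  = 1.848 × 0.3212 = 0.5936 mg/L

0.594 mg/L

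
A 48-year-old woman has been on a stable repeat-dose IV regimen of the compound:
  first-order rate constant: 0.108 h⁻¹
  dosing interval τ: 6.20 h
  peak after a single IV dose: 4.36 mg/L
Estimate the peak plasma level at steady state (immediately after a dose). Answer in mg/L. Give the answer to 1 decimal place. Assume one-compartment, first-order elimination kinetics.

e^(−kτ) = e^(−0.1080 × 6.20) = 0.5119
Accumulation ratio R = 1 / (1 − e^(−kτ)) = 1 / (1 − 0.5119) = 2.049
Steady-state peak = C₀ × R = 4.36 × 2.049 = 8.934 mg/L

8.9 mg/L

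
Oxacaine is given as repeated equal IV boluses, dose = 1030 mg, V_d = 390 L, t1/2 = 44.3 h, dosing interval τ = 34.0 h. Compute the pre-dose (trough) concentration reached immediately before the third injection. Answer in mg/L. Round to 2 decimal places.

C₀ per dose = Dose / Vd = 1030 / 390 = 2.641 mg/L
k = ln2 / t½ = 0.693147 / 44.3 = 0.01565 h⁻¹
Fraction remaining after one interval: r = e^(−kτ) = e^(−0.01565 × 34.0) = 0.5874
Before dose 3, 2 doses have been given (aged 1τ, 2τ).
C_trough = C₀ × (r + r²) = 2.641 × (0.5874 + 0.3450) = 2.462 mg/L

2.46 mg/L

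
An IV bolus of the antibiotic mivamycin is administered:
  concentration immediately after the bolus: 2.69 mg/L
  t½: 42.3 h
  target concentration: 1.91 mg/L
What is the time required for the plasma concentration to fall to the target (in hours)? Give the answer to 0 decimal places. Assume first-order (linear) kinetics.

21 h

k = ln2 / t½ = 0.693147 / 42.3 = 0.01639 h⁻¹
t = ln(C₀ / C) / k = ln(2.690 / 1.91) / 0.01639
  = ln(1.408) / 0.01639 = 0.3422 / 0.01639 = 20.88 h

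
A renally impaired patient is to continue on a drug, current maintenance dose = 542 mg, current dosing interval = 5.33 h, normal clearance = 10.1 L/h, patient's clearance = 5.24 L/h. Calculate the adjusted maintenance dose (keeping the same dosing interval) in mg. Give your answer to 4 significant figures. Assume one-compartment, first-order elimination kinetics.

281.2 mg

To keep the same average steady-state level, dosing rate must scale with clearance.
CL ratio = 5.24 / 10.1 = 0.5188
New dose (same interval) = 542 × 0.5188 = 281.2 mg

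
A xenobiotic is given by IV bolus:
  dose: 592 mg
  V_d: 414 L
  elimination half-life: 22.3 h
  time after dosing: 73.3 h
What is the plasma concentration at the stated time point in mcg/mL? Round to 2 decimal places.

C₀ = Dose / Vd = 592.0 / 414 = 1.430 mg/L
k = ln2 / t½ = 0.693147 / 22.3 = 0.03108 h⁻¹
C = C₀ · e^(−k·t) = 1.430 × e^(−0.03108 × 73.3)
  = 1.430 × 0.1025 = 0.1466 mg/L
(0.1466 mg/L = 0.1466 mcg/mL)

0.15 mcg/mL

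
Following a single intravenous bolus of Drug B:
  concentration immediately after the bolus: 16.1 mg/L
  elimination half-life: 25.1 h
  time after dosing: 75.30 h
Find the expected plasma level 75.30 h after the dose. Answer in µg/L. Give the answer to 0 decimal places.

2013 µg/L

k = ln2 / t½ = 0.693147 / 25.1 = 0.02762 h⁻¹
t / t½ = 75.30 / 25.1 = 3 half-lives
C = C₀ × (1/2)^3 = 16.10 × 0.1250 = 2.013 mg/L
Convert: 2.013 mg/L × 1000 = 2013 µg/L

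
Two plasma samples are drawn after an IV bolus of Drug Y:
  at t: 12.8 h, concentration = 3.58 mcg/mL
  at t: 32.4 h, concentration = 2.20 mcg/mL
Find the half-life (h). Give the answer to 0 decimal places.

28 h

k = ln(C₁/C₂) / (t₂ − t₁) = ln(3.58/2.20) / (32.4 − 12.8)
  = 0.4869 / 19.60 = 0.02484 h⁻¹
t½ = ln2 / k = 0.693147 / 0.02484 = 27.90 h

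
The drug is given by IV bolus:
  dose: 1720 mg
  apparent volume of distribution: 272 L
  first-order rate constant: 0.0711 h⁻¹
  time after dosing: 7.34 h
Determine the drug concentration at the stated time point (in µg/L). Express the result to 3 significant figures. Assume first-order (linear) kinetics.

C₀ = Dose / Vd = 1720 / 272 = 6.324 mg/L
C = C₀ · e^(−k·t) = 6.324 × e^(−0.07110 × 7.34)
  = 6.324 × 0.5934 = 3.753 mg/L
Convert: 3.753 mg/L × 1000 = 3753 µg/L

3750 µg/L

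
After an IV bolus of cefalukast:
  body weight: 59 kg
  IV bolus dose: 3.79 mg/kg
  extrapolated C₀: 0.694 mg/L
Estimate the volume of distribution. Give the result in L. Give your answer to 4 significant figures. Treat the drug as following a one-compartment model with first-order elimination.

Dose = 3.79 × 59 = 223.6 mg
Vd = Dose / C₀ = 223.6 / 0.694 = 322.2 L

322.2 L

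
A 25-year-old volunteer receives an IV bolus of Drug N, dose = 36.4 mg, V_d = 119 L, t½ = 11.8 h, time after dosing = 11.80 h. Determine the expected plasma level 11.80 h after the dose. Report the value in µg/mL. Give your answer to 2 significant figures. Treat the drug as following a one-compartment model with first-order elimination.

0.15 µg/mL

C₀ = Dose / Vd = 36.40 / 119 = 0.3059 mg/L
k = ln2 / t½ = 0.693147 / 11.8 = 0.05874 h⁻¹
t / t½ = 11.80 / 11.8 = 1 half-lives
C = C₀ × (1/2)^1 = 0.3059 × 0.5000 = 0.1530 mg/L
(0.1530 mg/L = 0.1530 µg/mL)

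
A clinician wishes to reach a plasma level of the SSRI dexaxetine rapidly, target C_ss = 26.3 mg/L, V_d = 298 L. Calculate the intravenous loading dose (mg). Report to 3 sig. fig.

7840 mg

LD = Css × Vd = 26.3 × 298 = 7837 mg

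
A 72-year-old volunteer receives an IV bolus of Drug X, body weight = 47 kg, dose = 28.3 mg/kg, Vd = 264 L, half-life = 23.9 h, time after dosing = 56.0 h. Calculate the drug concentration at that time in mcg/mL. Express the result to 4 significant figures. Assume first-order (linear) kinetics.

Total dose = 28.3 × 47 = 1330 mg
C₀ = Dose / Vd = 1330 / 264 = 5.038 mg/L
k = ln2 / t½ = 0.693147 / 23.9 = 0.02900 h⁻¹
C = C₀ · e^(−k·t) = 5.038 × e^(−0.02900 × 56.0)
  = 5.038 × 0.1971 = 0.9930 mg/L
(0.9930 mg/L = 0.9930 mcg/mL)

0.9930 mcg/mL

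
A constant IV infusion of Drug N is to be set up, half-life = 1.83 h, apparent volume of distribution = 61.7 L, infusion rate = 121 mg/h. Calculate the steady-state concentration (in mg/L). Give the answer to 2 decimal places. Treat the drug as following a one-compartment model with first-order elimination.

k = ln2 / t½ = 0.693147 / 1.83 = 0.3788 h⁻¹
CL = k × Vd = 0.3788 × 61.7 = 23.37 L/h
At steady state Css = R₀ / CL = 121 / 23.37 = 5.178 mg/L

5.18 mg/L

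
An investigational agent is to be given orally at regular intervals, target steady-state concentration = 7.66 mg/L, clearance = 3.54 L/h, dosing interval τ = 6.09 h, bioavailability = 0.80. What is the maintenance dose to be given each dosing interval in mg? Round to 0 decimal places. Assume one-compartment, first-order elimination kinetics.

At steady state, F × (Dose/τ) = Css × CL.
Dose = Css × CL × τ / F = 7.66 × 3.540 × 6.09 / 0.80 = 206.4 mg

206 mg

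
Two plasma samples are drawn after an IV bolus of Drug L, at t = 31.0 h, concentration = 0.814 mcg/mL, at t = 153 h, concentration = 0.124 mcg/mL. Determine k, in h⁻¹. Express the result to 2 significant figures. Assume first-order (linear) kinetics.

k = ln(C₁/C₂) / (t₂ − t₁) = ln(0.814/0.124) / (153 − 31.0)
  = 1.882 / 122.0 = 0.01543 h⁻¹

0.015 h⁻¹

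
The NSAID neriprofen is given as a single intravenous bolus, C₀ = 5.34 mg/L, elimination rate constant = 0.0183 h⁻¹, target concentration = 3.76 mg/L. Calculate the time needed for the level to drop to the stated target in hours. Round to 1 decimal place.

19.2 h

t = ln(C₀ / C) / k = ln(5.340 / 3.76) / 0.01830
  = ln(1.420) / 0.01830 = 0.3507 / 0.01830 = 19.16 h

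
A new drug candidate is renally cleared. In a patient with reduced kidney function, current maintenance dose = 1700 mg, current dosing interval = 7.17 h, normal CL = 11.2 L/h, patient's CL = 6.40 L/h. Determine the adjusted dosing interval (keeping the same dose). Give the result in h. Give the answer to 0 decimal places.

To keep the same average steady-state level, dosing rate must scale with clearance.
CL ratio = 6.40 / 11.2 = 0.5714
New interval (same dose) = 7.17 / 0.5714 = 12.55 h

13 h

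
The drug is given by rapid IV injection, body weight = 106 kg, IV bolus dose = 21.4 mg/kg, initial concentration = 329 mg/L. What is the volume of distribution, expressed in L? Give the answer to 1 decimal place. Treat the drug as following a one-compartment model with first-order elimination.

6.9 L

Dose = 21.4 × 106 = 2268 mg
Vd = Dose / C₀ = 2268 / 329 = 6.894 L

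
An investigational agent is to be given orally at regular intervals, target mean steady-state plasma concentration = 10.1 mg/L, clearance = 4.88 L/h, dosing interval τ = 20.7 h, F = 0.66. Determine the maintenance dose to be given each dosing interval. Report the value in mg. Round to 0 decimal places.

1546 mg

At steady state, F × (Dose/τ) = Css × CL.
Dose = Css × CL × τ / F = 10.1 × 4.880 × 20.7 / 0.66 = 1546 mg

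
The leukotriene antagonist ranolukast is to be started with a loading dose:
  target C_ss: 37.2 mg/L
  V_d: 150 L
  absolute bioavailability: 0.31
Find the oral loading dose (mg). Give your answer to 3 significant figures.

LD = Css × Vd / F = 37.2 × 150 / 0.31 = 18000 mg

18000 mg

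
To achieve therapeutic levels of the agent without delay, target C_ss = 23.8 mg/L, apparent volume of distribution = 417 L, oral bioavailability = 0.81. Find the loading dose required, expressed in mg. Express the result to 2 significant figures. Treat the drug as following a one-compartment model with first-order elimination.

LD = Css × Vd / F = 23.8 × 417 / 0.81 = 12250 mg

12000 mg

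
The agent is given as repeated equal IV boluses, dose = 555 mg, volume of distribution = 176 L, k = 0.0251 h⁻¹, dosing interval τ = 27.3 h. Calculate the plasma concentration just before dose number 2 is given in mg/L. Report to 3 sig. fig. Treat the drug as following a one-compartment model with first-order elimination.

C₀ per dose = Dose / Vd = 555 / 176 = 3.153 mg/L
Fraction remaining after one interval: r = e^(−kτ) = e^(−0.02510 × 27.3) = 0.5040
Before dose 2, 1 dose has been given (aged 1τ).
C_trough = C₀ × r = 3.153 × 0.5040 = 1.589 mg/L

1.59 mg/L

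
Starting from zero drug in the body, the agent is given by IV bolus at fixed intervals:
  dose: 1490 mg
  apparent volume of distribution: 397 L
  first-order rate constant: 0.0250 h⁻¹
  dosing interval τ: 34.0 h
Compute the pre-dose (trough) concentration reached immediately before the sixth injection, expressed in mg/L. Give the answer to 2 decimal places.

2.76 mg/L

C₀ per dose = Dose / Vd = 1490 / 397 = 3.753 mg/L
Fraction remaining after one interval: r = e^(−kτ) = e^(−0.02500 × 34.0) = 0.4274
Before dose 6, 5 doses have been given (aged 1τ, 2τ, 3τ, 4τ, 5τ).
C_trough = C₀ × (r + r² + … + r^5) = C₀ × r(1−r^5)/(1−r)
        = 3.753 × 0.4274 × (1 − 0.01426) / (1 − 0.4274) = 2.761 mg/L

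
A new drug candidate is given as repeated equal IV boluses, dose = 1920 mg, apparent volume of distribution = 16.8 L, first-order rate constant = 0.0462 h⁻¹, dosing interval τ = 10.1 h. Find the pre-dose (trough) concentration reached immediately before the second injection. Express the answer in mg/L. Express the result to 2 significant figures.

C₀ per dose = Dose / Vd = 1920 / 16.8 = 114.3 mg/L
Fraction remaining after one interval: r = e^(−kτ) = e^(−0.04620 × 10.1) = 0.6271
Before dose 2, 1 dose has been given (aged 1τ).
C_trough = C₀ × r = 114.3 × 0.6271 = 71.68 mg/L

72 mg/L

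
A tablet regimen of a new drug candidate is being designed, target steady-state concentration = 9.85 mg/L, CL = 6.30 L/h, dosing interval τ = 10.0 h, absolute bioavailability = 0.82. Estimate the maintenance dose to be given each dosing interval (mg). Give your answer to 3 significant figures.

757 mg

At steady state, F × (Dose/τ) = Css × CL.
Dose = Css × CL × τ / F = 9.85 × 6.300 × 10.0 / 0.82 = 756.8 mg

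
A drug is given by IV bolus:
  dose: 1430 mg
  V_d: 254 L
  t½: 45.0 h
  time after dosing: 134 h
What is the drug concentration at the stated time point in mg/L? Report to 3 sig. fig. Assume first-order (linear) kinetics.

0.715 mg/L

C₀ = Dose / Vd = 1430 / 254 = 5.630 mg/L
k = ln2 / t½ = 0.693147 / 45.0 = 0.01540 h⁻¹
C = C₀ · e^(−k·t) = 5.630 × e^(−0.01540 × 134)
  = 5.630 × 0.1270 = 0.7150 mg/L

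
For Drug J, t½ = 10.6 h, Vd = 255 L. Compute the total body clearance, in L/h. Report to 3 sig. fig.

k = ln2 / t½ = 0.693147 / 10.6 = 0.06539 h⁻¹
CL = k × Vd = 0.06539 × 255 = 16.67 L/h

16.7 L/h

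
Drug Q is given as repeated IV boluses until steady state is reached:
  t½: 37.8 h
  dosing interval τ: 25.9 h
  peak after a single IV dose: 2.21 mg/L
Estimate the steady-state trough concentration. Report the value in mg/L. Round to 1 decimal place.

k = ln2 / t½ = 0.693147 / 37.8 = 0.01834 h⁻¹
e^(−kτ) = e^(−0.01834 × 25.9) = 0.6219
Accumulation ratio R = 1 / (1 − e^(−kτ)) = 1 / (1 − 0.6219) = 2.645
Steady-state trough = C₀ × R × e^(−kτ) = 2.21 × 2.645 × 0.6219 = 3.635 mg/L

3.6 mg/L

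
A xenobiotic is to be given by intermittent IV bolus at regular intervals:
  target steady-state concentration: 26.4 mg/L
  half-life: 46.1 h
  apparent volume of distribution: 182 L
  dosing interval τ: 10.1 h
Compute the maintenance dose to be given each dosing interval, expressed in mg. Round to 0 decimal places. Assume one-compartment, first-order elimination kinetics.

k = ln2 / t½ = 0.693147 / 46.1 = 0.01504 h⁻¹
CL = k × Vd = 0.01504 × 182 = 2.737 L/h
At steady state, Dose/τ = Css × CL.
Dose = Css × CL × τ = 26.4 × 2.737 × 10.1 = 729.8 mg

730 mg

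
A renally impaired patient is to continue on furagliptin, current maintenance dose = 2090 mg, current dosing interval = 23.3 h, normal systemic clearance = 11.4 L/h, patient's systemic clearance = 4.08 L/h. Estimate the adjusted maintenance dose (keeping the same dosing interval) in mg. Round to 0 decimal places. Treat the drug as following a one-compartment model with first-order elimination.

748 mg

To keep the same average steady-state level, dosing rate must scale with clearance.
CL ratio = 4.08 / 11.4 = 0.3579
New dose (same interval) = 2090 × 0.3579 = 748.0 mg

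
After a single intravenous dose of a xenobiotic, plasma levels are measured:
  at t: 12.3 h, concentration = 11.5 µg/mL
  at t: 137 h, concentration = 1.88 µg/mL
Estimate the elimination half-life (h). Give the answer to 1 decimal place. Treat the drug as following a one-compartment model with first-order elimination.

k = ln(C₁/C₂) / (t₂ − t₁) = ln(11.5/1.88) / (137 − 12.3)
  = 1.811 / 124.7 = 0.01452 h⁻¹
t½ = ln2 / k = 0.693147 / 0.01452 = 47.74 h

47.7 h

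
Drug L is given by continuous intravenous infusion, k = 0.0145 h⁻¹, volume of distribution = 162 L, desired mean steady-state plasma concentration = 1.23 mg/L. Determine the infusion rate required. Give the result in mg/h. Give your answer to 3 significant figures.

2.89 mg/h

CL = k × Vd = 0.01450 × 162 = 2.349 L/h
At steady state, infusion rate R₀ = Css × CL = 1.23 × 2.349 = 2.889 mg/h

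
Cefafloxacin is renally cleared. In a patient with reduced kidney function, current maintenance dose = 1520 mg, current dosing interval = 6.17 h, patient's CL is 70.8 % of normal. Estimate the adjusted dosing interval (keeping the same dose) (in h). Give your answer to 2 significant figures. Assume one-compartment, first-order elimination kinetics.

8.7 h

To keep the same average steady-state level, dosing rate must scale with clearance.
CL ratio = 70.8 / 100 = 0.7080
New interval (same dose) = 6.17 / 0.7080 = 8.715 h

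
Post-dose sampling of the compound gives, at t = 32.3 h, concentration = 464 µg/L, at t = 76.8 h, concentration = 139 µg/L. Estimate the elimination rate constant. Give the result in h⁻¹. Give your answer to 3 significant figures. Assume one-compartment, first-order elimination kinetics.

k = ln(C₁/C₂) / (t₂ − t₁) = ln(464/139) / (76.8 − 32.3)
  = 1.205 / 44.50 = 0.02708 h⁻¹

0.0271 h⁻¹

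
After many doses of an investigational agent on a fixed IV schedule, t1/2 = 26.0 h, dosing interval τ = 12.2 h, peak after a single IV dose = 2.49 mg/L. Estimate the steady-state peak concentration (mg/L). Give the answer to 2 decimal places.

8.97 mg/L

k = ln2 / t½ = 0.693147 / 26.0 = 0.02666 h⁻¹
e^(−kτ) = e^(−0.02666 × 12.2) = 0.7223
Accumulation ratio R = 1 / (1 − e^(−kτ)) = 1 / (1 − 0.7223) = 3.601
Steady-state peak = C₀ × R = 2.49 × 3.601 = 8.966 mg/L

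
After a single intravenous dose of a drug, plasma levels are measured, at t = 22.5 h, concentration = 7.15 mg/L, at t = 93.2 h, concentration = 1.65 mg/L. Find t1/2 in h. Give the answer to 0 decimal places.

33 h

k = ln(C₁/C₂) / (t₂ − t₁) = ln(7.15/1.65) / (93.2 − 22.5)
  = 1.466 / 70.70 = 0.02074 h⁻¹
t½ = ln2 / k = 0.693147 / 0.02074 = 33.42 h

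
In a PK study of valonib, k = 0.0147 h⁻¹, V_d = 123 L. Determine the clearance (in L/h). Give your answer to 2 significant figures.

CL = k × Vd = 0.0147 × 123 = 1.808 L/h

1.8 L/h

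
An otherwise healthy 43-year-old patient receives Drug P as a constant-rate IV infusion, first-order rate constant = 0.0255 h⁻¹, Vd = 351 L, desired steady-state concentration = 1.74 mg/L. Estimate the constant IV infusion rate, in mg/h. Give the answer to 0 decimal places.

CL = k × Vd = 0.02550 × 351 = 8.951 L/h
At steady state, infusion rate R₀ = Css × CL = 1.74 × 8.951 = 15.57 mg/h

16 mg/h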